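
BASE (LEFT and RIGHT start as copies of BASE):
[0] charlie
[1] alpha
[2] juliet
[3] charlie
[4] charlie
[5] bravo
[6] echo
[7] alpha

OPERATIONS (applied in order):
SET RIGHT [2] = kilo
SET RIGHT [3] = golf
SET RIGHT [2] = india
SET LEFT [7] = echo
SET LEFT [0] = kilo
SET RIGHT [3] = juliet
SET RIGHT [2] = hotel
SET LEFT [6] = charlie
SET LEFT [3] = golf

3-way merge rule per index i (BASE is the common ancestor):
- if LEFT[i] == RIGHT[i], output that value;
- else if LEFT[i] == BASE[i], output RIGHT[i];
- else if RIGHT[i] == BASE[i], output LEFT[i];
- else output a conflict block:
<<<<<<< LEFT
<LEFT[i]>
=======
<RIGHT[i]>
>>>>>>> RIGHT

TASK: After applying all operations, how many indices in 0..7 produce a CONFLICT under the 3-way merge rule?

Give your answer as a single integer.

Final LEFT:  [kilo, alpha, juliet, golf, charlie, bravo, charlie, echo]
Final RIGHT: [charlie, alpha, hotel, juliet, charlie, bravo, echo, alpha]
i=0: L=kilo, R=charlie=BASE -> take LEFT -> kilo
i=1: L=alpha R=alpha -> agree -> alpha
i=2: L=juliet=BASE, R=hotel -> take RIGHT -> hotel
i=3: BASE=charlie L=golf R=juliet all differ -> CONFLICT
i=4: L=charlie R=charlie -> agree -> charlie
i=5: L=bravo R=bravo -> agree -> bravo
i=6: L=charlie, R=echo=BASE -> take LEFT -> charlie
i=7: L=echo, R=alpha=BASE -> take LEFT -> echo
Conflict count: 1

Answer: 1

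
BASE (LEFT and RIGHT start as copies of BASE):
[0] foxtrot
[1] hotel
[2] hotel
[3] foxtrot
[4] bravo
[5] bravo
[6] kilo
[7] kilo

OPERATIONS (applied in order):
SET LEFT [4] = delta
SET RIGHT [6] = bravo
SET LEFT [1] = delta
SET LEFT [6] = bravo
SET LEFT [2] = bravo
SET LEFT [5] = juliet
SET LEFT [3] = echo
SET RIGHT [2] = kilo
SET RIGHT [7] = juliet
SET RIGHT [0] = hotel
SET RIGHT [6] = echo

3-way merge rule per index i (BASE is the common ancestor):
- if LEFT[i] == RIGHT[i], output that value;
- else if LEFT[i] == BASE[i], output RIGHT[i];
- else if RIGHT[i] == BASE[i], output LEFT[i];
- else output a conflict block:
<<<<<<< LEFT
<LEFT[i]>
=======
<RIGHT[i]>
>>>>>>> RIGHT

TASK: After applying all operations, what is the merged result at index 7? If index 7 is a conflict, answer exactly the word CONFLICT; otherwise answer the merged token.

Answer: juliet

Derivation:
Final LEFT:  [foxtrot, delta, bravo, echo, delta, juliet, bravo, kilo]
Final RIGHT: [hotel, hotel, kilo, foxtrot, bravo, bravo, echo, juliet]
i=0: L=foxtrot=BASE, R=hotel -> take RIGHT -> hotel
i=1: L=delta, R=hotel=BASE -> take LEFT -> delta
i=2: BASE=hotel L=bravo R=kilo all differ -> CONFLICT
i=3: L=echo, R=foxtrot=BASE -> take LEFT -> echo
i=4: L=delta, R=bravo=BASE -> take LEFT -> delta
i=5: L=juliet, R=bravo=BASE -> take LEFT -> juliet
i=6: BASE=kilo L=bravo R=echo all differ -> CONFLICT
i=7: L=kilo=BASE, R=juliet -> take RIGHT -> juliet
Index 7 -> juliet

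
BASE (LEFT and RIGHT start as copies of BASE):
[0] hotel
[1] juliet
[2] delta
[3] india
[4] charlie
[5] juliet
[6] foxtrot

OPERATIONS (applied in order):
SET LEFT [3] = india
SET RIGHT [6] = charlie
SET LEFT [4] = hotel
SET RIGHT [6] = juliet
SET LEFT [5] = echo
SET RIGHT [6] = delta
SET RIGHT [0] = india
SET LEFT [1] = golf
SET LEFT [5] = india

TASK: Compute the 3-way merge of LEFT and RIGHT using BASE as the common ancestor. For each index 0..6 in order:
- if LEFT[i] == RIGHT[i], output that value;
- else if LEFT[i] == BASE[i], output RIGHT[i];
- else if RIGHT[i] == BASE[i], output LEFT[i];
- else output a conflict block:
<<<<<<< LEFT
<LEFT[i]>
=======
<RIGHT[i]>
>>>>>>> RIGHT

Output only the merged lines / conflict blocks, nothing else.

Answer: india
golf
delta
india
hotel
india
delta

Derivation:
Final LEFT:  [hotel, golf, delta, india, hotel, india, foxtrot]
Final RIGHT: [india, juliet, delta, india, charlie, juliet, delta]
i=0: L=hotel=BASE, R=india -> take RIGHT -> india
i=1: L=golf, R=juliet=BASE -> take LEFT -> golf
i=2: L=delta R=delta -> agree -> delta
i=3: L=india R=india -> agree -> india
i=4: L=hotel, R=charlie=BASE -> take LEFT -> hotel
i=5: L=india, R=juliet=BASE -> take LEFT -> india
i=6: L=foxtrot=BASE, R=delta -> take RIGHT -> delta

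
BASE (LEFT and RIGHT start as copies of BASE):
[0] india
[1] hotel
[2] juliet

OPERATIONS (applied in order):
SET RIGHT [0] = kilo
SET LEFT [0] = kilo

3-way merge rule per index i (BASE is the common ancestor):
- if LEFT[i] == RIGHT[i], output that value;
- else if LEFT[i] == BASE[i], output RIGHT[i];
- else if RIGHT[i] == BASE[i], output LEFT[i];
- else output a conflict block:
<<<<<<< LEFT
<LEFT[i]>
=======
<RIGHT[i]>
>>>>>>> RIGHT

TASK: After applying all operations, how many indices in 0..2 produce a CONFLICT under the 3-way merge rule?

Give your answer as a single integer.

Final LEFT:  [kilo, hotel, juliet]
Final RIGHT: [kilo, hotel, juliet]
i=0: L=kilo R=kilo -> agree -> kilo
i=1: L=hotel R=hotel -> agree -> hotel
i=2: L=juliet R=juliet -> agree -> juliet
Conflict count: 0

Answer: 0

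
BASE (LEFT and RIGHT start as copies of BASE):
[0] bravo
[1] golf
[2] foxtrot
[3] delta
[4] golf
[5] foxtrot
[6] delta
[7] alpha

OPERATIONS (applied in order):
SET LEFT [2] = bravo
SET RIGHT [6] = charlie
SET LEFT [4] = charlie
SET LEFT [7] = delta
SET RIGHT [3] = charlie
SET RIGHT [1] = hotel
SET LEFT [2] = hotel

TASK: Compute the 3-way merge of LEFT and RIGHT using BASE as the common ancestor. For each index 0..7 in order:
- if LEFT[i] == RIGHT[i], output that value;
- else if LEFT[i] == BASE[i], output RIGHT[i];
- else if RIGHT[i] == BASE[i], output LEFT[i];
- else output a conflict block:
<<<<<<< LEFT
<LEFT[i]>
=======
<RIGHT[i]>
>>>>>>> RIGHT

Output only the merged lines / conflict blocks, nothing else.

Final LEFT:  [bravo, golf, hotel, delta, charlie, foxtrot, delta, delta]
Final RIGHT: [bravo, hotel, foxtrot, charlie, golf, foxtrot, charlie, alpha]
i=0: L=bravo R=bravo -> agree -> bravo
i=1: L=golf=BASE, R=hotel -> take RIGHT -> hotel
i=2: L=hotel, R=foxtrot=BASE -> take LEFT -> hotel
i=3: L=delta=BASE, R=charlie -> take RIGHT -> charlie
i=4: L=charlie, R=golf=BASE -> take LEFT -> charlie
i=5: L=foxtrot R=foxtrot -> agree -> foxtrot
i=6: L=delta=BASE, R=charlie -> take RIGHT -> charlie
i=7: L=delta, R=alpha=BASE -> take LEFT -> delta

Answer: bravo
hotel
hotel
charlie
charlie
foxtrot
charlie
delta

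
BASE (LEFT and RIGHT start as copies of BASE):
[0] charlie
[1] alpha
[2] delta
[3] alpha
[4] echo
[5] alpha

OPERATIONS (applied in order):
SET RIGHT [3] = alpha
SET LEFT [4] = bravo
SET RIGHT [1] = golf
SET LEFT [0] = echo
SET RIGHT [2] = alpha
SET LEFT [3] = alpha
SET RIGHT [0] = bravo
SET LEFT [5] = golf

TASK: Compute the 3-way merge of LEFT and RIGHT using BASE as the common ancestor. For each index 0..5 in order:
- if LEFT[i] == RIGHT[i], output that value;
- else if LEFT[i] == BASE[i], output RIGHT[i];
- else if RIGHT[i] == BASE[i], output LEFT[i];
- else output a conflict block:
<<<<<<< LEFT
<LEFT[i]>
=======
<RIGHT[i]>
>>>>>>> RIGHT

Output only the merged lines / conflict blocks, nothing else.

Answer: <<<<<<< LEFT
echo
=======
bravo
>>>>>>> RIGHT
golf
alpha
alpha
bravo
golf

Derivation:
Final LEFT:  [echo, alpha, delta, alpha, bravo, golf]
Final RIGHT: [bravo, golf, alpha, alpha, echo, alpha]
i=0: BASE=charlie L=echo R=bravo all differ -> CONFLICT
i=1: L=alpha=BASE, R=golf -> take RIGHT -> golf
i=2: L=delta=BASE, R=alpha -> take RIGHT -> alpha
i=3: L=alpha R=alpha -> agree -> alpha
i=4: L=bravo, R=echo=BASE -> take LEFT -> bravo
i=5: L=golf, R=alpha=BASE -> take LEFT -> golf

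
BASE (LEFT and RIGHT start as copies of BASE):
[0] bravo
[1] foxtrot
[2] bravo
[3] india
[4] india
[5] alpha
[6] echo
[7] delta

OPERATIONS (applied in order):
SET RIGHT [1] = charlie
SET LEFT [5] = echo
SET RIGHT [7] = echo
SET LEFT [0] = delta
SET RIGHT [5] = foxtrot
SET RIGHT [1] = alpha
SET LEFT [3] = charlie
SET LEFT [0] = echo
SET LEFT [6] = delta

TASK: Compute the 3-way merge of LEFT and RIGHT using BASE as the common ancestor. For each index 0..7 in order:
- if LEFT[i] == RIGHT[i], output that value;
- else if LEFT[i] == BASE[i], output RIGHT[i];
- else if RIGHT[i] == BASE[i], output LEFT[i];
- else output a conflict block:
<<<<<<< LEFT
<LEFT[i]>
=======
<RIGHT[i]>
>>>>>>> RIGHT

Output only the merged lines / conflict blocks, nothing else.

Answer: echo
alpha
bravo
charlie
india
<<<<<<< LEFT
echo
=======
foxtrot
>>>>>>> RIGHT
delta
echo

Derivation:
Final LEFT:  [echo, foxtrot, bravo, charlie, india, echo, delta, delta]
Final RIGHT: [bravo, alpha, bravo, india, india, foxtrot, echo, echo]
i=0: L=echo, R=bravo=BASE -> take LEFT -> echo
i=1: L=foxtrot=BASE, R=alpha -> take RIGHT -> alpha
i=2: L=bravo R=bravo -> agree -> bravo
i=3: L=charlie, R=india=BASE -> take LEFT -> charlie
i=4: L=india R=india -> agree -> india
i=5: BASE=alpha L=echo R=foxtrot all differ -> CONFLICT
i=6: L=delta, R=echo=BASE -> take LEFT -> delta
i=7: L=delta=BASE, R=echo -> take RIGHT -> echo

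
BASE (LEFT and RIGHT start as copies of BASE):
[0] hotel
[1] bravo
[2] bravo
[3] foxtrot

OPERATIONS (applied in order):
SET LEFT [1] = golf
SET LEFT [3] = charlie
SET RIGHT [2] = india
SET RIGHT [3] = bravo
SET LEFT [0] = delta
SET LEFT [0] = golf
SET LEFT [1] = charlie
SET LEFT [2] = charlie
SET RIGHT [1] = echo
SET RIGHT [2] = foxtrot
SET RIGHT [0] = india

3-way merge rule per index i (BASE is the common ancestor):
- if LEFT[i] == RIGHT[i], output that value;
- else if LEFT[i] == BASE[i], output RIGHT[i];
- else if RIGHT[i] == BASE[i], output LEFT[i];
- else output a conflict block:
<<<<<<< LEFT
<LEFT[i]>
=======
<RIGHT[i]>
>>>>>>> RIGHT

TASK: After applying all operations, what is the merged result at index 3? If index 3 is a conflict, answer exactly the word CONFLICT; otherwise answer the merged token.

Final LEFT:  [golf, charlie, charlie, charlie]
Final RIGHT: [india, echo, foxtrot, bravo]
i=0: BASE=hotel L=golf R=india all differ -> CONFLICT
i=1: BASE=bravo L=charlie R=echo all differ -> CONFLICT
i=2: BASE=bravo L=charlie R=foxtrot all differ -> CONFLICT
i=3: BASE=foxtrot L=charlie R=bravo all differ -> CONFLICT
Index 3 -> CONFLICT

Answer: CONFLICT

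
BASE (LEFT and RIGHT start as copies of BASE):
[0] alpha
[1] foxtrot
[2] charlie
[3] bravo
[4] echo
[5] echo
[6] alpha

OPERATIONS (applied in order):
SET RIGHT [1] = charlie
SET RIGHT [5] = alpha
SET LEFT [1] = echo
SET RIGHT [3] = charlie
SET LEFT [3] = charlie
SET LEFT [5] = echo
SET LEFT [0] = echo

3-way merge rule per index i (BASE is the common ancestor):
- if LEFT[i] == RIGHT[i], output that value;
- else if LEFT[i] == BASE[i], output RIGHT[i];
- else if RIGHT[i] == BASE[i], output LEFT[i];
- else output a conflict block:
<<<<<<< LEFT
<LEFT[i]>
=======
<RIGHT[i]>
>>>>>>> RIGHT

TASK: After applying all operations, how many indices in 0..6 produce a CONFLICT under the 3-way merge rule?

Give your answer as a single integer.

Answer: 1

Derivation:
Final LEFT:  [echo, echo, charlie, charlie, echo, echo, alpha]
Final RIGHT: [alpha, charlie, charlie, charlie, echo, alpha, alpha]
i=0: L=echo, R=alpha=BASE -> take LEFT -> echo
i=1: BASE=foxtrot L=echo R=charlie all differ -> CONFLICT
i=2: L=charlie R=charlie -> agree -> charlie
i=3: L=charlie R=charlie -> agree -> charlie
i=4: L=echo R=echo -> agree -> echo
i=5: L=echo=BASE, R=alpha -> take RIGHT -> alpha
i=6: L=alpha R=alpha -> agree -> alpha
Conflict count: 1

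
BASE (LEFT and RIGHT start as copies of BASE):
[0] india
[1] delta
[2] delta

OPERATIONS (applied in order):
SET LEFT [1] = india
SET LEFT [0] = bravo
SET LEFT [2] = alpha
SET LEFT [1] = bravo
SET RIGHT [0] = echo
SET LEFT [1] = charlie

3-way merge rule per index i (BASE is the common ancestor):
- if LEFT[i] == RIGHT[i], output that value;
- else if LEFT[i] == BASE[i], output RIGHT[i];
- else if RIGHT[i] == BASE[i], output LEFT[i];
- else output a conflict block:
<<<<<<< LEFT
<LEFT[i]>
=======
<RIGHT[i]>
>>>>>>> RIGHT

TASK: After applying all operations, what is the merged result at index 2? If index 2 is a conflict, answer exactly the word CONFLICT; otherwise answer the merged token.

Final LEFT:  [bravo, charlie, alpha]
Final RIGHT: [echo, delta, delta]
i=0: BASE=india L=bravo R=echo all differ -> CONFLICT
i=1: L=charlie, R=delta=BASE -> take LEFT -> charlie
i=2: L=alpha, R=delta=BASE -> take LEFT -> alpha
Index 2 -> alpha

Answer: alpha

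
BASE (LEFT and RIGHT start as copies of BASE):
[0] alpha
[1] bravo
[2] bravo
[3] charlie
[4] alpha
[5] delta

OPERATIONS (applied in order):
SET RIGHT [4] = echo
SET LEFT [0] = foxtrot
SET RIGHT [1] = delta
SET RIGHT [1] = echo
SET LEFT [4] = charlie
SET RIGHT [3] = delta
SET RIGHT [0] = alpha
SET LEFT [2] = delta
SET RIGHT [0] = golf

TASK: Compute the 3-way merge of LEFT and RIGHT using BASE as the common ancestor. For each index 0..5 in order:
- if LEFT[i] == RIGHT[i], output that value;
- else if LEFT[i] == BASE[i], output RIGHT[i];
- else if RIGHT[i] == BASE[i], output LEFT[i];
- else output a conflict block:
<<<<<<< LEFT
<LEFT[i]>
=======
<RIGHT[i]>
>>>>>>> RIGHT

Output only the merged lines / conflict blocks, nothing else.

Final LEFT:  [foxtrot, bravo, delta, charlie, charlie, delta]
Final RIGHT: [golf, echo, bravo, delta, echo, delta]
i=0: BASE=alpha L=foxtrot R=golf all differ -> CONFLICT
i=1: L=bravo=BASE, R=echo -> take RIGHT -> echo
i=2: L=delta, R=bravo=BASE -> take LEFT -> delta
i=3: L=charlie=BASE, R=delta -> take RIGHT -> delta
i=4: BASE=alpha L=charlie R=echo all differ -> CONFLICT
i=5: L=delta R=delta -> agree -> delta

Answer: <<<<<<< LEFT
foxtrot
=======
golf
>>>>>>> RIGHT
echo
delta
delta
<<<<<<< LEFT
charlie
=======
echo
>>>>>>> RIGHT
delta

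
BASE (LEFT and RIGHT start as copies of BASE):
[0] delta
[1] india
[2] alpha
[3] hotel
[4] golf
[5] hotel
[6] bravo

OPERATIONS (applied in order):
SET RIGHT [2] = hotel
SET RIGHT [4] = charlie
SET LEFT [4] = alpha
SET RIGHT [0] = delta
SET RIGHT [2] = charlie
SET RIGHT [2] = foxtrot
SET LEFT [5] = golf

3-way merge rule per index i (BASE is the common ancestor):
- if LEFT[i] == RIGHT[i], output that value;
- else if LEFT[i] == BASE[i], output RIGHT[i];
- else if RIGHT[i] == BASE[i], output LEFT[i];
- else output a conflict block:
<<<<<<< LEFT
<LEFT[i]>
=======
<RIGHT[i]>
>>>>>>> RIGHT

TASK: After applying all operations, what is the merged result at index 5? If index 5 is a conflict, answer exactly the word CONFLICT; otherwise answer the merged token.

Final LEFT:  [delta, india, alpha, hotel, alpha, golf, bravo]
Final RIGHT: [delta, india, foxtrot, hotel, charlie, hotel, bravo]
i=0: L=delta R=delta -> agree -> delta
i=1: L=india R=india -> agree -> india
i=2: L=alpha=BASE, R=foxtrot -> take RIGHT -> foxtrot
i=3: L=hotel R=hotel -> agree -> hotel
i=4: BASE=golf L=alpha R=charlie all differ -> CONFLICT
i=5: L=golf, R=hotel=BASE -> take LEFT -> golf
i=6: L=bravo R=bravo -> agree -> bravo
Index 5 -> golf

Answer: golf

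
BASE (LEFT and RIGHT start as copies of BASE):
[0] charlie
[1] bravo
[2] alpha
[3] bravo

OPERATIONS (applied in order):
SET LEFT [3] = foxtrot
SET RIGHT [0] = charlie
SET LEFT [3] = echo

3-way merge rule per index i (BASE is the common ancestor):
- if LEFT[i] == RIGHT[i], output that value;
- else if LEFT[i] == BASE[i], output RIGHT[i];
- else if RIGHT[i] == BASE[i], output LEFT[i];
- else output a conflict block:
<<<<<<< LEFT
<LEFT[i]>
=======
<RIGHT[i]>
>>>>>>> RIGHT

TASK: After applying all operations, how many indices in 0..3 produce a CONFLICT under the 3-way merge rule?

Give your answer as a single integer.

Final LEFT:  [charlie, bravo, alpha, echo]
Final RIGHT: [charlie, bravo, alpha, bravo]
i=0: L=charlie R=charlie -> agree -> charlie
i=1: L=bravo R=bravo -> agree -> bravo
i=2: L=alpha R=alpha -> agree -> alpha
i=3: L=echo, R=bravo=BASE -> take LEFT -> echo
Conflict count: 0

Answer: 0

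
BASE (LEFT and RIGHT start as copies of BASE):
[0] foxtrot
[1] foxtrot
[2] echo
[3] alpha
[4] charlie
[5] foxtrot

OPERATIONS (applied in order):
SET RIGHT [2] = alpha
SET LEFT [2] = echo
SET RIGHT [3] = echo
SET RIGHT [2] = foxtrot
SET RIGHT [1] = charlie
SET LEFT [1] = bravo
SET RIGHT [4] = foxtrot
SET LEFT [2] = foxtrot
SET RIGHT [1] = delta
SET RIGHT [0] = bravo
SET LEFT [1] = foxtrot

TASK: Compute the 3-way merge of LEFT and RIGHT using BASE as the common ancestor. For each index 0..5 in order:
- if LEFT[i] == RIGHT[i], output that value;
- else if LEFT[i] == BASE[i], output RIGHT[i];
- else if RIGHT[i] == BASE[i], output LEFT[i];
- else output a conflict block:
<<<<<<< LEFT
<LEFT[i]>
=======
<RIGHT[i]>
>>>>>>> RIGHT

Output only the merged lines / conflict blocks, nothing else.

Final LEFT:  [foxtrot, foxtrot, foxtrot, alpha, charlie, foxtrot]
Final RIGHT: [bravo, delta, foxtrot, echo, foxtrot, foxtrot]
i=0: L=foxtrot=BASE, R=bravo -> take RIGHT -> bravo
i=1: L=foxtrot=BASE, R=delta -> take RIGHT -> delta
i=2: L=foxtrot R=foxtrot -> agree -> foxtrot
i=3: L=alpha=BASE, R=echo -> take RIGHT -> echo
i=4: L=charlie=BASE, R=foxtrot -> take RIGHT -> foxtrot
i=5: L=foxtrot R=foxtrot -> agree -> foxtrot

Answer: bravo
delta
foxtrot
echo
foxtrot
foxtrot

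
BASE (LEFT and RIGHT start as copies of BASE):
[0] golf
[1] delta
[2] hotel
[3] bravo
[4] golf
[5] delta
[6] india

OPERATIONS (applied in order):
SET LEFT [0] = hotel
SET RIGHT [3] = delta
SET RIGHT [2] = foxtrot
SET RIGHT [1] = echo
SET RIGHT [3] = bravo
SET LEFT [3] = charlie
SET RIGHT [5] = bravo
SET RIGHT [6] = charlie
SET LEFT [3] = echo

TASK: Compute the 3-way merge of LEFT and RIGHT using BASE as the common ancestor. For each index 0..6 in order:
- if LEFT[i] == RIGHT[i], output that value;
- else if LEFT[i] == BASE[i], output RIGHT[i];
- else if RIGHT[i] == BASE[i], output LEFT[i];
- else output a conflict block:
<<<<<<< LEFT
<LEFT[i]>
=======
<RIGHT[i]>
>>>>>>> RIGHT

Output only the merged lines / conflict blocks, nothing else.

Final LEFT:  [hotel, delta, hotel, echo, golf, delta, india]
Final RIGHT: [golf, echo, foxtrot, bravo, golf, bravo, charlie]
i=0: L=hotel, R=golf=BASE -> take LEFT -> hotel
i=1: L=delta=BASE, R=echo -> take RIGHT -> echo
i=2: L=hotel=BASE, R=foxtrot -> take RIGHT -> foxtrot
i=3: L=echo, R=bravo=BASE -> take LEFT -> echo
i=4: L=golf R=golf -> agree -> golf
i=5: L=delta=BASE, R=bravo -> take RIGHT -> bravo
i=6: L=india=BASE, R=charlie -> take RIGHT -> charlie

Answer: hotel
echo
foxtrot
echo
golf
bravo
charlie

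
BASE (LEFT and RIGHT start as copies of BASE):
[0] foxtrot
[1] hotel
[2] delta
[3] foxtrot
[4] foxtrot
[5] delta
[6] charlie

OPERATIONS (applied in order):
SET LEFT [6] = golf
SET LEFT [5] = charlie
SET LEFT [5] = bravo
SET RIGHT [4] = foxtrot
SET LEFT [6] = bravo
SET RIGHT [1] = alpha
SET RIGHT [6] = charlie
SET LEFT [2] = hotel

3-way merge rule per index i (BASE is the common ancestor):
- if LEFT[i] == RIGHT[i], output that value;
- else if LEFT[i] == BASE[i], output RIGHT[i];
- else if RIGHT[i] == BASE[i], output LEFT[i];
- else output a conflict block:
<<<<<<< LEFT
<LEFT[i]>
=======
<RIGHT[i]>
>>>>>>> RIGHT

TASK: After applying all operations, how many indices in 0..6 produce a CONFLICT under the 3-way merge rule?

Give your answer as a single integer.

Final LEFT:  [foxtrot, hotel, hotel, foxtrot, foxtrot, bravo, bravo]
Final RIGHT: [foxtrot, alpha, delta, foxtrot, foxtrot, delta, charlie]
i=0: L=foxtrot R=foxtrot -> agree -> foxtrot
i=1: L=hotel=BASE, R=alpha -> take RIGHT -> alpha
i=2: L=hotel, R=delta=BASE -> take LEFT -> hotel
i=3: L=foxtrot R=foxtrot -> agree -> foxtrot
i=4: L=foxtrot R=foxtrot -> agree -> foxtrot
i=5: L=bravo, R=delta=BASE -> take LEFT -> bravo
i=6: L=bravo, R=charlie=BASE -> take LEFT -> bravo
Conflict count: 0

Answer: 0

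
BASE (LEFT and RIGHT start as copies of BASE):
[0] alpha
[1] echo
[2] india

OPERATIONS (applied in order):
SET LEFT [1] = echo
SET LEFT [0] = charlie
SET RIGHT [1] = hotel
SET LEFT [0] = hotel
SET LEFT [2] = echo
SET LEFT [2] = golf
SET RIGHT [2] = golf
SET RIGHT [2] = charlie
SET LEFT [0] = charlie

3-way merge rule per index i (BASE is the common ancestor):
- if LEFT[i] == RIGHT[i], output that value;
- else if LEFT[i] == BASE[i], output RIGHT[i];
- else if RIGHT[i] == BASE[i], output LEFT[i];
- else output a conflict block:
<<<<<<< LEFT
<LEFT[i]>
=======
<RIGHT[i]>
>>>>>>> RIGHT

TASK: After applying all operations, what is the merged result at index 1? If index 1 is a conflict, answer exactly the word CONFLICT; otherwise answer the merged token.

Final LEFT:  [charlie, echo, golf]
Final RIGHT: [alpha, hotel, charlie]
i=0: L=charlie, R=alpha=BASE -> take LEFT -> charlie
i=1: L=echo=BASE, R=hotel -> take RIGHT -> hotel
i=2: BASE=india L=golf R=charlie all differ -> CONFLICT
Index 1 -> hotel

Answer: hotel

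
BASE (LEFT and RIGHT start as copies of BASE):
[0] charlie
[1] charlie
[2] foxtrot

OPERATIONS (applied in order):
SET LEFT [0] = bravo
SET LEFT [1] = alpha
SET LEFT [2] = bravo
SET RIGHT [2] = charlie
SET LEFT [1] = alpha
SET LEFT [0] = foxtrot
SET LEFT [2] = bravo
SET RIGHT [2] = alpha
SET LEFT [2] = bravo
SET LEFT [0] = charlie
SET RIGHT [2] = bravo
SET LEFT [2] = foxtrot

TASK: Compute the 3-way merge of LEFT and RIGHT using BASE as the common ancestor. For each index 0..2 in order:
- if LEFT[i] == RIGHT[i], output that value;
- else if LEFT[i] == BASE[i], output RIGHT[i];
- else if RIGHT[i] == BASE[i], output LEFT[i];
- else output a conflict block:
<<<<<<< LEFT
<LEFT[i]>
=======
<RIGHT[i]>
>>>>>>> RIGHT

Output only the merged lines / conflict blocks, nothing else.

Final LEFT:  [charlie, alpha, foxtrot]
Final RIGHT: [charlie, charlie, bravo]
i=0: L=charlie R=charlie -> agree -> charlie
i=1: L=alpha, R=charlie=BASE -> take LEFT -> alpha
i=2: L=foxtrot=BASE, R=bravo -> take RIGHT -> bravo

Answer: charlie
alpha
bravo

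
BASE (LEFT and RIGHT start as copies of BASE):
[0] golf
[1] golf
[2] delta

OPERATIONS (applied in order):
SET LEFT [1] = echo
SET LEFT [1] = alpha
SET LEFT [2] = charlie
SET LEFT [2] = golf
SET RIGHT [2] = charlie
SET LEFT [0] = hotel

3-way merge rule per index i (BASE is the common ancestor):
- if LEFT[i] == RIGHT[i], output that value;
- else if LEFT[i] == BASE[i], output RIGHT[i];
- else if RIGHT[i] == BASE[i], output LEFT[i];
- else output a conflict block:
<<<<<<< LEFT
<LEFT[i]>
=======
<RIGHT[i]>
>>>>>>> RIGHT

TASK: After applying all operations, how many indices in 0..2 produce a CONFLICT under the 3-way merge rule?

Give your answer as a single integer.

Final LEFT:  [hotel, alpha, golf]
Final RIGHT: [golf, golf, charlie]
i=0: L=hotel, R=golf=BASE -> take LEFT -> hotel
i=1: L=alpha, R=golf=BASE -> take LEFT -> alpha
i=2: BASE=delta L=golf R=charlie all differ -> CONFLICT
Conflict count: 1

Answer: 1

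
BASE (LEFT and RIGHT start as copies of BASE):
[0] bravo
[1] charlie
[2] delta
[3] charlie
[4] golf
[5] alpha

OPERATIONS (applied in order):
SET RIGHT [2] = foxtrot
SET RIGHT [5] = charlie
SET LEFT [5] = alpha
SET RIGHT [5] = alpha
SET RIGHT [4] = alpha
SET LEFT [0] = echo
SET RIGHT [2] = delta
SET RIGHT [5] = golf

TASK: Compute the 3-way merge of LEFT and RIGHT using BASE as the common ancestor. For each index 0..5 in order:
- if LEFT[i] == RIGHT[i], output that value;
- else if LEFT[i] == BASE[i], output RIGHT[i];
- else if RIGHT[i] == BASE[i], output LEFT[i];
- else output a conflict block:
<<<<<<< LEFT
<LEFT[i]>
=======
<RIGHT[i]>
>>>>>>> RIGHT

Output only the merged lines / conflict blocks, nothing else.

Answer: echo
charlie
delta
charlie
alpha
golf

Derivation:
Final LEFT:  [echo, charlie, delta, charlie, golf, alpha]
Final RIGHT: [bravo, charlie, delta, charlie, alpha, golf]
i=0: L=echo, R=bravo=BASE -> take LEFT -> echo
i=1: L=charlie R=charlie -> agree -> charlie
i=2: L=delta R=delta -> agree -> delta
i=3: L=charlie R=charlie -> agree -> charlie
i=4: L=golf=BASE, R=alpha -> take RIGHT -> alpha
i=5: L=alpha=BASE, R=golf -> take RIGHT -> golf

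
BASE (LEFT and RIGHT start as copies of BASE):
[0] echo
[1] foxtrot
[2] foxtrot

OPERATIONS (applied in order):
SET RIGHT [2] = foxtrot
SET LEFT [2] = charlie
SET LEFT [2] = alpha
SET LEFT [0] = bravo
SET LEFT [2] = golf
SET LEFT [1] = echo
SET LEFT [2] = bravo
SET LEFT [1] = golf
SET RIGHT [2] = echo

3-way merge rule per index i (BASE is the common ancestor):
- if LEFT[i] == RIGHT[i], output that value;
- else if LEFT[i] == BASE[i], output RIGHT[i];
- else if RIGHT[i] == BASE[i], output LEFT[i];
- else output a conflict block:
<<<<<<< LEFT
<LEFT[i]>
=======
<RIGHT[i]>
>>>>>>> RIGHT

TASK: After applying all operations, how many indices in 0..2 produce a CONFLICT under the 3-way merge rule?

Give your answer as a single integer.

Answer: 1

Derivation:
Final LEFT:  [bravo, golf, bravo]
Final RIGHT: [echo, foxtrot, echo]
i=0: L=bravo, R=echo=BASE -> take LEFT -> bravo
i=1: L=golf, R=foxtrot=BASE -> take LEFT -> golf
i=2: BASE=foxtrot L=bravo R=echo all differ -> CONFLICT
Conflict count: 1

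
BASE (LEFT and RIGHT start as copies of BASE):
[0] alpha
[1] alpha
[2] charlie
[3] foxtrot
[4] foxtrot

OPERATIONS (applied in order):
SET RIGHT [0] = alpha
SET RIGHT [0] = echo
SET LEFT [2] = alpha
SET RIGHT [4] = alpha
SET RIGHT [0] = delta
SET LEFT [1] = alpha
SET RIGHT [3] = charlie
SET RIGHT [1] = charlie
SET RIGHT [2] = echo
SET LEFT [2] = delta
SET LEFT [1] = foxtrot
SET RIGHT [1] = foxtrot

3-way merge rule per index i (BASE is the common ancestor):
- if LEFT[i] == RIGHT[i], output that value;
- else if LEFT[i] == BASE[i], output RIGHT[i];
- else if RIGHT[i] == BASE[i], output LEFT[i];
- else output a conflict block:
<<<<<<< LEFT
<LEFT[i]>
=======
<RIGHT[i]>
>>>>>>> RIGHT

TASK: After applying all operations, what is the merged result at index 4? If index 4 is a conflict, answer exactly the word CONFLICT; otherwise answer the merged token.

Answer: alpha

Derivation:
Final LEFT:  [alpha, foxtrot, delta, foxtrot, foxtrot]
Final RIGHT: [delta, foxtrot, echo, charlie, alpha]
i=0: L=alpha=BASE, R=delta -> take RIGHT -> delta
i=1: L=foxtrot R=foxtrot -> agree -> foxtrot
i=2: BASE=charlie L=delta R=echo all differ -> CONFLICT
i=3: L=foxtrot=BASE, R=charlie -> take RIGHT -> charlie
i=4: L=foxtrot=BASE, R=alpha -> take RIGHT -> alpha
Index 4 -> alpha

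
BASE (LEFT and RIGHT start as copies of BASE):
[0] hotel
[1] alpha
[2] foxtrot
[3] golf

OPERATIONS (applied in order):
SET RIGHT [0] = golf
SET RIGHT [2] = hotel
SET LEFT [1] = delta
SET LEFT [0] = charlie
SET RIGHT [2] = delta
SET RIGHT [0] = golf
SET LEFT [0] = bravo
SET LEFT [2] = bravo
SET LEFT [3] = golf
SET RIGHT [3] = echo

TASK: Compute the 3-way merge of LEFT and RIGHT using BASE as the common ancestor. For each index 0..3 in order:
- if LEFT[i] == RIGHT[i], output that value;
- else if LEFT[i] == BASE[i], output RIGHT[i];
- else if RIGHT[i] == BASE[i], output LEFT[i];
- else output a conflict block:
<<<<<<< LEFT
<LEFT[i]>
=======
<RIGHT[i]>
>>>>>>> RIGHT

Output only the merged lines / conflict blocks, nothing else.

Answer: <<<<<<< LEFT
bravo
=======
golf
>>>>>>> RIGHT
delta
<<<<<<< LEFT
bravo
=======
delta
>>>>>>> RIGHT
echo

Derivation:
Final LEFT:  [bravo, delta, bravo, golf]
Final RIGHT: [golf, alpha, delta, echo]
i=0: BASE=hotel L=bravo R=golf all differ -> CONFLICT
i=1: L=delta, R=alpha=BASE -> take LEFT -> delta
i=2: BASE=foxtrot L=bravo R=delta all differ -> CONFLICT
i=3: L=golf=BASE, R=echo -> take RIGHT -> echo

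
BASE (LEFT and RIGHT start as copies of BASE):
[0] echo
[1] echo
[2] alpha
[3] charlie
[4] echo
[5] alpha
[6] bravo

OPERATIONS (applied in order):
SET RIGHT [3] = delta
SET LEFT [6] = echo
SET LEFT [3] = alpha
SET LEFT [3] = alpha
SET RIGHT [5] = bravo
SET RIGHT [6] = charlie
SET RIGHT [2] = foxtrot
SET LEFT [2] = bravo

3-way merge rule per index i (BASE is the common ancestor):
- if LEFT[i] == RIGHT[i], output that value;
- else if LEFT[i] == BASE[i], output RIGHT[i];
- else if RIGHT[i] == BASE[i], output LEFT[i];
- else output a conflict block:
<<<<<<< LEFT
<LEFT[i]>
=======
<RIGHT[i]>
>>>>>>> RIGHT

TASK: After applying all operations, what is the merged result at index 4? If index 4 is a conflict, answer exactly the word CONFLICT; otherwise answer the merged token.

Final LEFT:  [echo, echo, bravo, alpha, echo, alpha, echo]
Final RIGHT: [echo, echo, foxtrot, delta, echo, bravo, charlie]
i=0: L=echo R=echo -> agree -> echo
i=1: L=echo R=echo -> agree -> echo
i=2: BASE=alpha L=bravo R=foxtrot all differ -> CONFLICT
i=3: BASE=charlie L=alpha R=delta all differ -> CONFLICT
i=4: L=echo R=echo -> agree -> echo
i=5: L=alpha=BASE, R=bravo -> take RIGHT -> bravo
i=6: BASE=bravo L=echo R=charlie all differ -> CONFLICT
Index 4 -> echo

Answer: echo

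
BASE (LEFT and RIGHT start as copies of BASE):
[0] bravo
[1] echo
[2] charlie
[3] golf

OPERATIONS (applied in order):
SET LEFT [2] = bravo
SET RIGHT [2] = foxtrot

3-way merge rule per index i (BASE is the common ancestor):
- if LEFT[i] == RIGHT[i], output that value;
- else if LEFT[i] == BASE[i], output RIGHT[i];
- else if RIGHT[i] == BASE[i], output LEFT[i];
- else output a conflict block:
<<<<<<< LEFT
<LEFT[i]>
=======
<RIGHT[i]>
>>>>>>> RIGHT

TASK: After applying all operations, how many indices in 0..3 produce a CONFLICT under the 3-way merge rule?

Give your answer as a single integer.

Answer: 1

Derivation:
Final LEFT:  [bravo, echo, bravo, golf]
Final RIGHT: [bravo, echo, foxtrot, golf]
i=0: L=bravo R=bravo -> agree -> bravo
i=1: L=echo R=echo -> agree -> echo
i=2: BASE=charlie L=bravo R=foxtrot all differ -> CONFLICT
i=3: L=golf R=golf -> agree -> golf
Conflict count: 1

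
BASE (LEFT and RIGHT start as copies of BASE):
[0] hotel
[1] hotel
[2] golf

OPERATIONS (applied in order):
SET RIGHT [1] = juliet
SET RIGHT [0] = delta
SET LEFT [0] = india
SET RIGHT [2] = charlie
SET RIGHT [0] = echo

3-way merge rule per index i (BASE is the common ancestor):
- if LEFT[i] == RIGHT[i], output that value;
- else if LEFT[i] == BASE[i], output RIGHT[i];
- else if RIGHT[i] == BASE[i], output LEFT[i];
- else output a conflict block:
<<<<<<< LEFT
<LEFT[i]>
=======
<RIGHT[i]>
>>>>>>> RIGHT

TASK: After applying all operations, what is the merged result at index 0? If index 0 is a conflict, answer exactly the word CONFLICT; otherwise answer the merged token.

Answer: CONFLICT

Derivation:
Final LEFT:  [india, hotel, golf]
Final RIGHT: [echo, juliet, charlie]
i=0: BASE=hotel L=india R=echo all differ -> CONFLICT
i=1: L=hotel=BASE, R=juliet -> take RIGHT -> juliet
i=2: L=golf=BASE, R=charlie -> take RIGHT -> charlie
Index 0 -> CONFLICT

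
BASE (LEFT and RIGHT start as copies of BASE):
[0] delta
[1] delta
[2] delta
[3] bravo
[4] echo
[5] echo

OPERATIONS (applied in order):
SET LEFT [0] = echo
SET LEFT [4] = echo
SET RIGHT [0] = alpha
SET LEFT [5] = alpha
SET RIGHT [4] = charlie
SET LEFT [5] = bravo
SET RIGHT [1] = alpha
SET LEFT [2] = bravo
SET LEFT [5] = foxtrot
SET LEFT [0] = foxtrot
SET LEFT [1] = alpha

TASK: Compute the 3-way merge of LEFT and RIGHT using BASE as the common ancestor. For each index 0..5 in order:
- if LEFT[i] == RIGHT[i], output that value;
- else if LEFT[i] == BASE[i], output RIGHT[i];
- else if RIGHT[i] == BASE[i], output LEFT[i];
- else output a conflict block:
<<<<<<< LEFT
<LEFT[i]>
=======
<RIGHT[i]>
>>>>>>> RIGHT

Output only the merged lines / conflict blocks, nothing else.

Answer: <<<<<<< LEFT
foxtrot
=======
alpha
>>>>>>> RIGHT
alpha
bravo
bravo
charlie
foxtrot

Derivation:
Final LEFT:  [foxtrot, alpha, bravo, bravo, echo, foxtrot]
Final RIGHT: [alpha, alpha, delta, bravo, charlie, echo]
i=0: BASE=delta L=foxtrot R=alpha all differ -> CONFLICT
i=1: L=alpha R=alpha -> agree -> alpha
i=2: L=bravo, R=delta=BASE -> take LEFT -> bravo
i=3: L=bravo R=bravo -> agree -> bravo
i=4: L=echo=BASE, R=charlie -> take RIGHT -> charlie
i=5: L=foxtrot, R=echo=BASE -> take LEFT -> foxtrot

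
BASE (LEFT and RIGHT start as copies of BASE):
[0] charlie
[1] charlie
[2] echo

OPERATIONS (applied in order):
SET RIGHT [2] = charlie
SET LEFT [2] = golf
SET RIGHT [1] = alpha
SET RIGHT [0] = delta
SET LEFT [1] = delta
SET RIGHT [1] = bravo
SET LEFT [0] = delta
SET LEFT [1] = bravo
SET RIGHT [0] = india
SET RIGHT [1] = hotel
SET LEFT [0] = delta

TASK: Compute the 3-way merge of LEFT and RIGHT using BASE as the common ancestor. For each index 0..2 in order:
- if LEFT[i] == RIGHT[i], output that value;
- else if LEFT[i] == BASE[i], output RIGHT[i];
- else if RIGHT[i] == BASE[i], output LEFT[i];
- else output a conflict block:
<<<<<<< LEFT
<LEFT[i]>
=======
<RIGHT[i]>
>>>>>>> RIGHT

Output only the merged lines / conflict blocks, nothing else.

Final LEFT:  [delta, bravo, golf]
Final RIGHT: [india, hotel, charlie]
i=0: BASE=charlie L=delta R=india all differ -> CONFLICT
i=1: BASE=charlie L=bravo R=hotel all differ -> CONFLICT
i=2: BASE=echo L=golf R=charlie all differ -> CONFLICT

Answer: <<<<<<< LEFT
delta
=======
india
>>>>>>> RIGHT
<<<<<<< LEFT
bravo
=======
hotel
>>>>>>> RIGHT
<<<<<<< LEFT
golf
=======
charlie
>>>>>>> RIGHT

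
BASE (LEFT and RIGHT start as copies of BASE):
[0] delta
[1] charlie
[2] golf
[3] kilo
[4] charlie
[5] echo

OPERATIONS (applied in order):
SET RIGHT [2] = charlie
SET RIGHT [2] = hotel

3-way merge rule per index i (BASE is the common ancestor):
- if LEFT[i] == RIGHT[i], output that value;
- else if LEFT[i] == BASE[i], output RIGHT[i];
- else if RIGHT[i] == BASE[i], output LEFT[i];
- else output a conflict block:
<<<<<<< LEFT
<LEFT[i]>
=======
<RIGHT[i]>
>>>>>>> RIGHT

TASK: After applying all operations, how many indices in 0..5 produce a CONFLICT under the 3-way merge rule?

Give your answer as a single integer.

Final LEFT:  [delta, charlie, golf, kilo, charlie, echo]
Final RIGHT: [delta, charlie, hotel, kilo, charlie, echo]
i=0: L=delta R=delta -> agree -> delta
i=1: L=charlie R=charlie -> agree -> charlie
i=2: L=golf=BASE, R=hotel -> take RIGHT -> hotel
i=3: L=kilo R=kilo -> agree -> kilo
i=4: L=charlie R=charlie -> agree -> charlie
i=5: L=echo R=echo -> agree -> echo
Conflict count: 0

Answer: 0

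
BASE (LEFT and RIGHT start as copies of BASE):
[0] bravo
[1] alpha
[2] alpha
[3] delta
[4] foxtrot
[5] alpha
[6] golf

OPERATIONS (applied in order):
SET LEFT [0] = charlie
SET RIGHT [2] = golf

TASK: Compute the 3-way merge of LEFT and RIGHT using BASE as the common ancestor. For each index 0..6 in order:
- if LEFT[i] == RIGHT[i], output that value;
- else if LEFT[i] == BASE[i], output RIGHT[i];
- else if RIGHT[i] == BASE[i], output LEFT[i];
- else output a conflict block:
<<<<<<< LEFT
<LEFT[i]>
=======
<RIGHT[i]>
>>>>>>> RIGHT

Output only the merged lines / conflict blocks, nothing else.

Answer: charlie
alpha
golf
delta
foxtrot
alpha
golf

Derivation:
Final LEFT:  [charlie, alpha, alpha, delta, foxtrot, alpha, golf]
Final RIGHT: [bravo, alpha, golf, delta, foxtrot, alpha, golf]
i=0: L=charlie, R=bravo=BASE -> take LEFT -> charlie
i=1: L=alpha R=alpha -> agree -> alpha
i=2: L=alpha=BASE, R=golf -> take RIGHT -> golf
i=3: L=delta R=delta -> agree -> delta
i=4: L=foxtrot R=foxtrot -> agree -> foxtrot
i=5: L=alpha R=alpha -> agree -> alpha
i=6: L=golf R=golf -> agree -> golf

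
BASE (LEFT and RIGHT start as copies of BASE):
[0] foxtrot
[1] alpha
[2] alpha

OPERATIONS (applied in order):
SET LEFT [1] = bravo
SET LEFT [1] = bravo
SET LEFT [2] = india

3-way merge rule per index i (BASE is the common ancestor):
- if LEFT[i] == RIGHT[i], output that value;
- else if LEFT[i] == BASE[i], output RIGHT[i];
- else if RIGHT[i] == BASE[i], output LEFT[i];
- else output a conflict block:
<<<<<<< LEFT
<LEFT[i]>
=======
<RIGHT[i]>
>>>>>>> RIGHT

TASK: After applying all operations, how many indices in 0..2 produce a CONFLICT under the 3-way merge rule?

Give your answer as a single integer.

Final LEFT:  [foxtrot, bravo, india]
Final RIGHT: [foxtrot, alpha, alpha]
i=0: L=foxtrot R=foxtrot -> agree -> foxtrot
i=1: L=bravo, R=alpha=BASE -> take LEFT -> bravo
i=2: L=india, R=alpha=BASE -> take LEFT -> india
Conflict count: 0

Answer: 0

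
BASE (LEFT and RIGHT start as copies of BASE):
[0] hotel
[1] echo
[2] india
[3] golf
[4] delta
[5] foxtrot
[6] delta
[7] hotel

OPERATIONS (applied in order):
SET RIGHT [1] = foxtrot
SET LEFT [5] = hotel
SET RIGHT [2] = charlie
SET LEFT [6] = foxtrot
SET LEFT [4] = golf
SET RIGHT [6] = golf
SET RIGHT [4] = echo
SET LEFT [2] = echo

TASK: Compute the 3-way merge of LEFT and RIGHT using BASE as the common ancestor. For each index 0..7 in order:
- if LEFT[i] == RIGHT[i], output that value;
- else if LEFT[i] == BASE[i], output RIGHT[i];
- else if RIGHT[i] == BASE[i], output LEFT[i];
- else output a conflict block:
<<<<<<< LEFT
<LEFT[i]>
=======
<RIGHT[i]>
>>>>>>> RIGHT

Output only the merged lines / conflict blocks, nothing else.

Final LEFT:  [hotel, echo, echo, golf, golf, hotel, foxtrot, hotel]
Final RIGHT: [hotel, foxtrot, charlie, golf, echo, foxtrot, golf, hotel]
i=0: L=hotel R=hotel -> agree -> hotel
i=1: L=echo=BASE, R=foxtrot -> take RIGHT -> foxtrot
i=2: BASE=india L=echo R=charlie all differ -> CONFLICT
i=3: L=golf R=golf -> agree -> golf
i=4: BASE=delta L=golf R=echo all differ -> CONFLICT
i=5: L=hotel, R=foxtrot=BASE -> take LEFT -> hotel
i=6: BASE=delta L=foxtrot R=golf all differ -> CONFLICT
i=7: L=hotel R=hotel -> agree -> hotel

Answer: hotel
foxtrot
<<<<<<< LEFT
echo
=======
charlie
>>>>>>> RIGHT
golf
<<<<<<< LEFT
golf
=======
echo
>>>>>>> RIGHT
hotel
<<<<<<< LEFT
foxtrot
=======
golf
>>>>>>> RIGHT
hotel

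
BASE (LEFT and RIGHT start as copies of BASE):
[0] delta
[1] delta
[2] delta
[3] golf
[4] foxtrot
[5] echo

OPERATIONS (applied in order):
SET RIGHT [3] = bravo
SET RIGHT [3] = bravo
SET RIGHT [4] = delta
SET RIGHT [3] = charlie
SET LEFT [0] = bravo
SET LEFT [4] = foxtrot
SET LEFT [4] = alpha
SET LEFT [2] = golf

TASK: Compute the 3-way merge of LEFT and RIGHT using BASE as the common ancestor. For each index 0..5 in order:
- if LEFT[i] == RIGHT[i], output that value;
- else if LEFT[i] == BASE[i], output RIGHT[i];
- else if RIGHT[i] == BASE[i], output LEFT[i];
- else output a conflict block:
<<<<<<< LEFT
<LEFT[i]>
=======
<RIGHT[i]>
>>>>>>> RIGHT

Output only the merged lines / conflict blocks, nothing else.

Final LEFT:  [bravo, delta, golf, golf, alpha, echo]
Final RIGHT: [delta, delta, delta, charlie, delta, echo]
i=0: L=bravo, R=delta=BASE -> take LEFT -> bravo
i=1: L=delta R=delta -> agree -> delta
i=2: L=golf, R=delta=BASE -> take LEFT -> golf
i=3: L=golf=BASE, R=charlie -> take RIGHT -> charlie
i=4: BASE=foxtrot L=alpha R=delta all differ -> CONFLICT
i=5: L=echo R=echo -> agree -> echo

Answer: bravo
delta
golf
charlie
<<<<<<< LEFT
alpha
=======
delta
>>>>>>> RIGHT
echo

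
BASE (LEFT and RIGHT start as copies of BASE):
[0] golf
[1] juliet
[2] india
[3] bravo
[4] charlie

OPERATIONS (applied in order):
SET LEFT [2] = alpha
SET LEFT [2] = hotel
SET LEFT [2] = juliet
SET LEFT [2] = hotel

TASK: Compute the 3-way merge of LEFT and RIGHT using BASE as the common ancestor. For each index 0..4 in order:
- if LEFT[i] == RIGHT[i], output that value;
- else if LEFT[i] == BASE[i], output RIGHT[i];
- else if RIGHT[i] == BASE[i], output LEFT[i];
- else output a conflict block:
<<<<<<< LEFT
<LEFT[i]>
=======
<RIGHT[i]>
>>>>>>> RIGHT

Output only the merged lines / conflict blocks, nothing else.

Final LEFT:  [golf, juliet, hotel, bravo, charlie]
Final RIGHT: [golf, juliet, india, bravo, charlie]
i=0: L=golf R=golf -> agree -> golf
i=1: L=juliet R=juliet -> agree -> juliet
i=2: L=hotel, R=india=BASE -> take LEFT -> hotel
i=3: L=bravo R=bravo -> agree -> bravo
i=4: L=charlie R=charlie -> agree -> charlie

Answer: golf
juliet
hotel
bravo
charlie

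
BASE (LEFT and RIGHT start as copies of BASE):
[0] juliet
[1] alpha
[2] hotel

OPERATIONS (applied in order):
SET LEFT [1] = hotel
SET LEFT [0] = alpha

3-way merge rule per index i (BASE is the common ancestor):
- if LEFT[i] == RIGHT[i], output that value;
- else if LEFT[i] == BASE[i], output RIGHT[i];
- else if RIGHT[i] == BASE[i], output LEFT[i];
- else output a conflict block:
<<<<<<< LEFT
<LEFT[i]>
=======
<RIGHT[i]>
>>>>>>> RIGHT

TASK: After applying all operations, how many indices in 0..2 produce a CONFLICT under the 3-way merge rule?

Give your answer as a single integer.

Answer: 0

Derivation:
Final LEFT:  [alpha, hotel, hotel]
Final RIGHT: [juliet, alpha, hotel]
i=0: L=alpha, R=juliet=BASE -> take LEFT -> alpha
i=1: L=hotel, R=alpha=BASE -> take LEFT -> hotel
i=2: L=hotel R=hotel -> agree -> hotel
Conflict count: 0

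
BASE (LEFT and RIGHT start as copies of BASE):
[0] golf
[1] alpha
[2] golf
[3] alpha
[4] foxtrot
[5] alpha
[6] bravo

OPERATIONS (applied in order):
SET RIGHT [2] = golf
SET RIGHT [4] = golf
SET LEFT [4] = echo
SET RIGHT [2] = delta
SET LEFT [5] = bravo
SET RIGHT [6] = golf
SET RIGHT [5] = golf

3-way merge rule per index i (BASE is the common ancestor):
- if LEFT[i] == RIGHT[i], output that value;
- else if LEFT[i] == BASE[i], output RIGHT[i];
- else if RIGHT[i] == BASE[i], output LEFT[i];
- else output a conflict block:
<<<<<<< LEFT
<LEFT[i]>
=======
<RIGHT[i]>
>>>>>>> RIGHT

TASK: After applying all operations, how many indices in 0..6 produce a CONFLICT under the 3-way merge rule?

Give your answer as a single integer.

Final LEFT:  [golf, alpha, golf, alpha, echo, bravo, bravo]
Final RIGHT: [golf, alpha, delta, alpha, golf, golf, golf]
i=0: L=golf R=golf -> agree -> golf
i=1: L=alpha R=alpha -> agree -> alpha
i=2: L=golf=BASE, R=delta -> take RIGHT -> delta
i=3: L=alpha R=alpha -> agree -> alpha
i=4: BASE=foxtrot L=echo R=golf all differ -> CONFLICT
i=5: BASE=alpha L=bravo R=golf all differ -> CONFLICT
i=6: L=bravo=BASE, R=golf -> take RIGHT -> golf
Conflict count: 2

Answer: 2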